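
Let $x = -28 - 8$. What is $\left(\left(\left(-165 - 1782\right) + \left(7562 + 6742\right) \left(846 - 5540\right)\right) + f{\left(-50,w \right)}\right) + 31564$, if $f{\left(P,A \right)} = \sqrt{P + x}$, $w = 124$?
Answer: $-67113359 + i \sqrt{86} \approx -6.7113 \cdot 10^{7} + 9.2736 i$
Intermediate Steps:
$x = -36$ ($x = -28 - 8 = -36$)
$f{\left(P,A \right)} = \sqrt{-36 + P}$ ($f{\left(P,A \right)} = \sqrt{P - 36} = \sqrt{-36 + P}$)
$\left(\left(\left(-165 - 1782\right) + \left(7562 + 6742\right) \left(846 - 5540\right)\right) + f{\left(-50,w \right)}\right) + 31564 = \left(\left(\left(-165 - 1782\right) + \left(7562 + 6742\right) \left(846 - 5540\right)\right) + \sqrt{-36 - 50}\right) + 31564 = \left(\left(-1947 + 14304 \left(-4694\right)\right) + \sqrt{-86}\right) + 31564 = \left(\left(-1947 - 67142976\right) + i \sqrt{86}\right) + 31564 = \left(-67144923 + i \sqrt{86}\right) + 31564 = -67113359 + i \sqrt{86}$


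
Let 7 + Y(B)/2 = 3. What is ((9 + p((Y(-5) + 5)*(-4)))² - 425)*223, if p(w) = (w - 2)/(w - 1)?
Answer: -8818312/121 ≈ -72879.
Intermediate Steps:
Y(B) = -8 (Y(B) = -14 + 2*3 = -14 + 6 = -8)
p(w) = (-2 + w)/(-1 + w)
((9 + p((Y(-5) + 5)*(-4)))² - 425)*223 = ((9 + (-2 + (-8 + 5)*(-4))/(-1 + (-8 + 5)*(-4)))² - 425)*223 = ((9 + (-2 - 3*(-4))/(-1 - 3*(-4)))² - 425)*223 = ((9 + (-2 + 12)/(-1 + 12))² - 425)*223 = ((9 + 10/11)² - 425)*223 = ((109/11)² - 425)*223 = (11881/121 - 425)*223 = -39544/121*223 = -8818312/121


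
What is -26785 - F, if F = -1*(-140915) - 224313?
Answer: 56613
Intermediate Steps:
F = -83398 (F = 140915 - 224313 = -83398)
-26785 - F = -26785 - 1*(-83398) = -26785 + 83398 = 56613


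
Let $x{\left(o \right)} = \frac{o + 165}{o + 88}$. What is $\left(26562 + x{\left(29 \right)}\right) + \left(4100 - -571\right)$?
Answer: $\frac{3654455}{117} \approx 31235.0$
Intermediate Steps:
$x{\left(o \right)} = \frac{165 + o}{88 + o}$
$\left(26562 + x{\left(29 \right)}\right) + \left(4100 - -571\right) = \left(26562 + \frac{165 + 29}{88 + 29}\right) + \left(4100 - -571\right) = \left(26562 + \frac{1}{117} \cdot 194\right) + \left(4100 + 571\right) = \left(26562 + \frac{1}{117} \cdot 194\right) + 4671 = \left(26562 + \frac{194}{117}\right) + 4671 = \frac{3107948}{117} + 4671 = \frac{3654455}{117}$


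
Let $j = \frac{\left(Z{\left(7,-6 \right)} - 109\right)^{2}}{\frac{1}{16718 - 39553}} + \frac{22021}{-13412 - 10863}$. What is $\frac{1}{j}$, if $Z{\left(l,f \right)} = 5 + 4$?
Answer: $- \frac{24275}{5543196272021} \approx -4.3792 \cdot 10^{-9}$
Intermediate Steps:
$Z{\left(l,f \right)} = 9$
$j = - \frac{5543196272021}{24275}$ ($j = \frac{\left(9 - 109\right)^{2}}{\frac{1}{16718 - 39553}} + \frac{22021}{-13412 - 10863} = \frac{\left(-100\right)^{2}}{\frac{1}{-22835}} + \frac{22021}{-24275} = \frac{10000}{- \frac{1}{22835}} + 22021 \left(- \frac{1}{24275}\right) = 10000 \left(-22835\right) - \frac{22021}{24275} = -228350000 - \frac{22021}{24275} = - \frac{5543196272021}{24275} \approx -2.2835 \cdot 10^{8}$)
$\frac{1}{j} = \frac{1}{- \frac{5543196272021}{24275}} = - \frac{24275}{5543196272021}$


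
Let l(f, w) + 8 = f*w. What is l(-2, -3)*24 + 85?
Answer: 37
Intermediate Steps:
l(f, w) = -8 + f*w
l(-2, -3)*24 + 85 = (-8 - 2*(-3))*24 + 85 = (-8 + 6)*24 + 85 = -2*24 + 85 = -48 + 85 = 37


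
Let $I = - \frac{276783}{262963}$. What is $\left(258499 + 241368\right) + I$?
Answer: $\frac{131446249138}{262963} \approx 4.9987 \cdot 10^{5}$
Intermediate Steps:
$I = - \frac{276783}{262963}$ ($I = \left(-276783\right) \frac{1}{262963} = - \frac{276783}{262963} \approx -1.0526$)
$\left(258499 + 241368\right) + I = \left(258499 + 241368\right) - \frac{276783}{262963} = 499867 - \frac{276783}{262963} = \frac{131446249138}{262963}$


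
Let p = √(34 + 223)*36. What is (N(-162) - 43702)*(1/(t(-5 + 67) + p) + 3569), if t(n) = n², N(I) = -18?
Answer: -70427472843225/451352 + 49185*√257/451352 ≈ -1.5604e+8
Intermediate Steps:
p = 36*√257 (p = √257*36 = 36*√257 ≈ 577.12)
(N(-162) - 43702)*(1/(t(-5 + 67) + p) + 3569) = (-18 - 43702)*(1/((-5 + 67)² + 36*√257) + 3569) = -43720*(1/(62² + 36*√257) + 3569) = -43720*(1/(3844 + 36*√257) + 3569) = -43720*(3569 + 1/(3844 + 36*√257)) = -156036680 - 43720/(3844 + 36*√257)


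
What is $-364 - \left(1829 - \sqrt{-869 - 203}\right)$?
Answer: $-2193 + 4 i \sqrt{67} \approx -2193.0 + 32.741 i$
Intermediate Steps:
$-364 - \left(1829 - \sqrt{-869 - 203}\right) = -364 - \left(1829 - \sqrt{-1072}\right) = -364 - \left(1829 - 4 i \sqrt{67}\right) = -2193 + 4 i \sqrt{67}$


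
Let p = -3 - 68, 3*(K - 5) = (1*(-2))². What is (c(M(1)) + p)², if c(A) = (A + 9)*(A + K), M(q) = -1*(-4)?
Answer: 36100/9 ≈ 4011.1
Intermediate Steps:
K = 19/3 (K = 5 + (1*(-2))²/3 = 5 + (⅓)*(-2)² = 5 + (⅓)*4 = 5 + 4/3 = 19/3 ≈ 6.3333)
M(q) = 4
c(A) = (9 + A)*(19/3 + A) (c(A) = (A + 9)*(A + 19/3) = (9 + A)*(19/3 + A))
p = -71
(c(M(1)) + p)² = ((57 + 4² + (46/3)*4) - 71)² = ((57 + 16 + 184/3) - 71)² = (403/3 - 71)² = (190/3)² = 36100/9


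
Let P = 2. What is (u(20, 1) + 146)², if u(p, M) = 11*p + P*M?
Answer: 135424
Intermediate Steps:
u(p, M) = 2*M + 11*p (u(p, M) = 11*p + 2*M = 2*M + 11*p)
(u(20, 1) + 146)² = ((2*1 + 11*20) + 146)² = ((2 + 220) + 146)² = (222 + 146)² = 368² = 135424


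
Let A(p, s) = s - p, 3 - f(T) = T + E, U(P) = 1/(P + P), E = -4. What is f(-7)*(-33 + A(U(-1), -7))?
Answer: -553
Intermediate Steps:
U(P) = 1/(2*P)
f(T) = 7 - T (f(T) = 3 - (T - 4) = 3 - (-4 + T) = 3 + (4 - T) = 7 - T)
f(-7)*(-33 + A(U(-1), -7)) = (7 - 1*(-7))*(-33 + (-7 - 1/(2*(-1)))) = (7 + 7)*(-33 + (-7 - (-1)/2)) = 14*(-33 + (-7 - 1*(-½))) = 14*(-33 + (-7 + ½)) = 14*(-33 - 13/2) = 14*(-79/2) = -553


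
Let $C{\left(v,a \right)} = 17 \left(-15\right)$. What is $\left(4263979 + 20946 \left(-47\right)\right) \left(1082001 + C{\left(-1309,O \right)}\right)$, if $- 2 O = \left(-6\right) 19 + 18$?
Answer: $3547604396682$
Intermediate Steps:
$O = 48$ ($O = - \frac{\left(-6\right) 19 + 18}{2} = - \frac{-114 + 18}{2} = \left(- \frac{1}{2}\right) \left(-96\right) = 48$)
$C{\left(v,a \right)} = -255$
$\left(4263979 + 20946 \left(-47\right)\right) \left(1082001 + C{\left(-1309,O \right)}\right) = \left(4263979 + 20946 \left(-47\right)\right) \left(1082001 - 255\right) = \left(4263979 - 984462\right) 1081746 = 3279517 \cdot 1081746 = 3547604396682$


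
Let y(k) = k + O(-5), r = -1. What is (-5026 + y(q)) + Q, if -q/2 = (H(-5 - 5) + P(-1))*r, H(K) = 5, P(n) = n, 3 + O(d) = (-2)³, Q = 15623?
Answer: 10594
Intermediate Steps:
O(d) = -11 (O(d) = -3 + (-2)³ = -3 - 8 = -11)
q = 8 (q = -2*(5 - 1)*(-1) = -8*(-1) = -2*(-4) = 8)
y(k) = -11 + k (y(k) = k - 11 = -11 + k)
(-5026 + y(q)) + Q = (-5026 + (-11 + 8)) + 15623 = (-5026 - 3) + 15623 = -5029 + 15623 = 10594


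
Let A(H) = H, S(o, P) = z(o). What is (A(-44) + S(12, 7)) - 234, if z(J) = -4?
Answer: -282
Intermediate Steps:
S(o, P) = -4
(A(-44) + S(12, 7)) - 234 = (-44 - 4) - 234 = -48 - 234 = -282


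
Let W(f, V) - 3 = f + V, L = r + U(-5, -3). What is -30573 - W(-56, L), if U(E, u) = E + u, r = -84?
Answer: -30428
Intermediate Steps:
L = -92 (L = -84 + (-5 - 3) = -84 - 8 = -92)
W(f, V) = 3 + V + f (W(f, V) = 3 + (f + V) = 3 + (V + f) = 3 + V + f)
-30573 - W(-56, L) = -30573 - (3 - 92 - 56) = -30573 - 1*(-145) = -30573 + 145 = -30428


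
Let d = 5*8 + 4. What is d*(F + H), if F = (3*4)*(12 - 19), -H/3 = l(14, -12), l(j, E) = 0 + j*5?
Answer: -12936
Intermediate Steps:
d = 44 (d = 40 + 4 = 44)
l(j, E) = 5*j (l(j, E) = 0 + 5*j = 5*j)
H = -210 (H = -15*14 = -3*70 = -210)
F = -84 (F = 12*(-7) = -84)
d*(F + H) = 44*(-84 - 210) = 44*(-294) = -12936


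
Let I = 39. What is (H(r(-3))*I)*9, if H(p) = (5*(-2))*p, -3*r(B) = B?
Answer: -3510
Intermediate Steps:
r(B) = -B/3
H(p) = -10*p
(H(r(-3))*I)*9 = (-(-10)*(-3)/3*39)*9 = (-10*1*39)*9 = -10*39*9 = -390*9 = -3510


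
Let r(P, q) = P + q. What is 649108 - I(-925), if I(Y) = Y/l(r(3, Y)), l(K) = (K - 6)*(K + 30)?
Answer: 537316024733/827776 ≈ 6.4911e+5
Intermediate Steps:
l(K) = (-6 + K)*(30 + K)
I(Y) = Y/(-108 + (3 + Y)² + 24*Y) (I(Y) = Y/(-180 + (3 + Y)² + 24*(3 + Y)) = Y/(-180 + (3 + Y)² + (72 + 24*Y)) = Y/(-108 + (3 + Y)² + 24*Y))
649108 - I(-925) = 649108 - (-925)/(-99 + (-925)² + 30*(-925)) = 649108 - (-925)/(-99 + 855625 - 27750) = 649108 - (-925)/827776 = 649108 - 1*(-925/827776) = 649108 + 925/827776 = 537316024733/827776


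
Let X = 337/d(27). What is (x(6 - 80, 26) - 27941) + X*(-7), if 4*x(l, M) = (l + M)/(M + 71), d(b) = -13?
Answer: -35004934/1261 ≈ -27760.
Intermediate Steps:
x(l, M) = (M + l)/(4*(71 + M)) (x(l, M) = ((l + M)/(M + 71))/4 = ((M + l)/(71 + M))/4 = (M + l)/(4*(71 + M)))
X = -337/13 (X = 337/(-13) = 337*(-1/13) = -337/13 ≈ -25.923)
(x(6 - 80, 26) - 27941) + X*(-7) = ((26 + (6 - 80))/(4*(71 + 26)) - 27941) - 337/13*(-7) = ((1/4)*(26 - 74)/97 - 27941) + 2359/13 = ((1/4)*(1/97)*(-48) - 27941) + 2359/13 = (-12/97 - 27941) + 2359/13 = -2710289/97 + 2359/13 = -35004934/1261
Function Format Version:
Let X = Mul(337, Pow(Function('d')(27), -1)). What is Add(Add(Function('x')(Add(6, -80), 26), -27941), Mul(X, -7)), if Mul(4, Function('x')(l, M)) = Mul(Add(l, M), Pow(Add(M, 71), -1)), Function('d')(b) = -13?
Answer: Rational(-35004934, 1261) ≈ -27760.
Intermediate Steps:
Function('x')(l, M) = Mul(Rational(1, 4), Pow(Add(71, M), -1), Add(M, l)) (Function('x')(l, M) = Mul(Rational(1, 4), Mul(Add(l, M), Pow(Add(M, 71), -1))) = Mul(Rational(1, 4), Mul(Add(M, l), Pow(Add(71, M), -1))) = Mul(Rational(1, 4), Mul(Pow(Add(71, M), -1), Add(M, l))) = Mul(Rational(1, 4), Pow(Add(71, M), -1), Add(M, l)))
X = Rational(-337, 13) (X = Mul(337, Pow(-13, -1)) = Mul(337, Rational(-1, 13)) = Rational(-337, 13) ≈ -25.923)
Add(Add(Function('x')(Add(6, -80), 26), -27941), Mul(X, -7)) = Add(Add(Mul(Rational(1, 4), Pow(Add(71, 26), -1), Add(26, Add(6, -80))), -27941), Mul(Rational(-337, 13), -7)) = Add(Add(Mul(Rational(1, 4), Pow(97, -1), Add(26, -74)), -27941), Rational(2359, 13)) = Add(Add(Mul(Rational(1, 4), Rational(1, 97), -48), -27941), Rational(2359, 13)) = Add(Add(Rational(-12, 97), -27941), Rational(2359, 13)) = Add(Rational(-2710289, 97), Rational(2359, 13)) = Rational(-35004934, 1261)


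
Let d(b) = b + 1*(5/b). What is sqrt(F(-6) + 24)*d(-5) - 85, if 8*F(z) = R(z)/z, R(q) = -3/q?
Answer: -85 - 7*sqrt(282)/4 ≈ -114.39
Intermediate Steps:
F(z) = -3/(8*z**2) (F(z) = ((-3/z)/z)/8 = (-3/z**2)/8 = -3/(8*z**2))
d(b) = b + 5/b
sqrt(F(-6) + 24)*d(-5) - 85 = sqrt(-3/8/(-6)**2 + 24)*(-5 + 5/(-5)) - 85 = sqrt(-3/8*1/36 + 24)*(-5 + 5*(-1/5)) - 85 = sqrt(-1/96 + 24)*(-5 - 1) - 85 = sqrt(2303/96)*(-6) - 85 = (7*sqrt(282)/24)*(-6) - 85 = -7*sqrt(282)/4 - 85 = -85 - 7*sqrt(282)/4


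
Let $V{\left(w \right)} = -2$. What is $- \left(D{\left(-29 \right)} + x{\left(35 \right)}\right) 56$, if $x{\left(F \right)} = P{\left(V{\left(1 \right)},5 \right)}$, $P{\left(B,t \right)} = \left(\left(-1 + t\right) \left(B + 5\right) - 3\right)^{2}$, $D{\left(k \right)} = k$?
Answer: $-2912$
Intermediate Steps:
$P{\left(B,t \right)} = \left(-3 + \left(-1 + t\right) \left(5 + B\right)\right)^{2}$ ($P{\left(B,t \right)} = \left(\left(-1 + t\right) \left(5 + B\right) - 3\right)^{2} = \left(-3 + \left(-1 + t\right) \left(5 + B\right)\right)^{2}$)
$x{\left(F \right)} = 81$ ($x{\left(F \right)} = \left(-8 - -2 + 5 \cdot 5 - 10\right)^{2} = \left(-8 + 2 + 25 - 10\right)^{2} = 9^{2} = 81$)
$- \left(D{\left(-29 \right)} + x{\left(35 \right)}\right) 56 = - \left(-29 + 81\right) 56 = - 52 \cdot 56 = \left(-1\right) 2912 = -2912$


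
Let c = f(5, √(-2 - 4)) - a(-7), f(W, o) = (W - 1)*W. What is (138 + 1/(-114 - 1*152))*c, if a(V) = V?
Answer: 991089/266 ≈ 3725.9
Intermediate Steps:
f(W, o) = W*(-1 + W) (f(W, o) = (-1 + W)*W = W*(-1 + W))
c = 27 (c = 5*(-1 + 5) - 1*(-7) = 5*4 + 7 = 20 + 7 = 27)
(138 + 1/(-114 - 1*152))*c = (138 + 1/(-114 - 1*152))*27 = (138 + 1/(-114 - 152))*27 = (138 + 1/(-266))*27 = (138 - 1/266)*27 = (36707/266)*27 = 991089/266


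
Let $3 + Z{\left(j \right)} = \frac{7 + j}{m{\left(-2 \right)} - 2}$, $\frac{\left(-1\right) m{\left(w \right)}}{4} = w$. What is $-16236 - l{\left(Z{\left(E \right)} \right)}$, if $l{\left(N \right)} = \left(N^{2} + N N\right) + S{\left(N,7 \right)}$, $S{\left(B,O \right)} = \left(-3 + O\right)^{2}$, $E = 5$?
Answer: $-16254$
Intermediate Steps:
$m{\left(w \right)} = - 4 w$
$Z{\left(j \right)} = - \frac{11}{6} + \frac{j}{6}$ ($Z{\left(j \right)} = -3 + \frac{7 + j}{\left(-4\right) \left(-2\right) - 2} = -3 + \frac{7 + j}{8 - 2} = -3 + \frac{7 + j}{6} = -3 + \left(7 + j\right) \frac{1}{6} = -3 + \left(\frac{7}{6} + \frac{j}{6}\right) = - \frac{11}{6} + \frac{j}{6}$)
$l{\left(N \right)} = 16 + 2 N^{2}$ ($l{\left(N \right)} = \left(N^{2} + N N\right) + \left(-3 + 7\right)^{2} = \left(N^{2} + N^{2}\right) + 4^{2} = 2 N^{2} + 16 = 16 + 2 N^{2}$)
$-16236 - l{\left(Z{\left(E \right)} \right)} = -16236 - \left(16 + 2 \left(- \frac{11}{6} + \frac{1}{6} \cdot 5\right)^{2}\right) = -16236 - \left(16 + 2 \left(- \frac{11}{6} + \frac{5}{6}\right)^{2}\right) = -16236 - \left(16 + 2 \left(-1\right)^{2}\right) = -16236 - \left(16 + 2 \cdot 1\right) = -16236 - \left(16 + 2\right) = -16236 - 18 = -16254$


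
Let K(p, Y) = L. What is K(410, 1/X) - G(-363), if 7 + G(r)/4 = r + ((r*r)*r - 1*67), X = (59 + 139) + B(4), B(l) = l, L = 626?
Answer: 191330962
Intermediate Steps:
X = 202 (X = (59 + 139) + 4 = 198 + 4 = 202)
G(r) = -296 + 4*r + 4*r³ (G(r) = -28 + 4*(r + ((r*r)*r - 1*67)) = -28 + 4*(r + (r²*r - 67)) = -28 + 4*(r + (r³ - 67)) = -28 + 4*(r + (-67 + r³)) = -28 + 4*(-67 + r + r³) = -28 + (-268 + 4*r + 4*r³) = -296 + 4*r + 4*r³)
K(p, Y) = 626
K(410, 1/X) - G(-363) = 626 - (-296 + 4*(-363) + 4*(-363)³) = 626 - (-296 - 1452 + 4*(-47832147)) = 626 - (-296 - 1452 - 191328588) = 626 - 1*(-191330336) = 626 + 191330336 = 191330962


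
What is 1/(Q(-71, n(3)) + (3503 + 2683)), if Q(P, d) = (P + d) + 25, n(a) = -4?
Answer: 1/6136 ≈ 0.00016297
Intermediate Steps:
Q(P, d) = 25 + P + d
1/(Q(-71, n(3)) + (3503 + 2683)) = 1/((25 - 71 - 4) + (3503 + 2683)) = 1/(-50 + 6186) = 1/6136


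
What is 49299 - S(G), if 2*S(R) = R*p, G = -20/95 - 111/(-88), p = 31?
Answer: 164801389/3344 ≈ 49283.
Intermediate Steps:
G = 1757/1672 (G = -20*1/95 - 111*(-1/88) = -4/19 + 111/88 = 1757/1672 ≈ 1.0508)
S(R) = 31*R/2 (S(R) = (R*31)/2 = (31*R)/2 = 31*R/2)
49299 - S(G) = 49299 - 31*1757/(2*1672) = 49299 - 1*54467/3344 = 49299 - 54467/3344 = 164801389/3344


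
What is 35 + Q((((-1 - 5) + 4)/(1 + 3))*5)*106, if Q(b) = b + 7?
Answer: 512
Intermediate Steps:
Q(b) = 7 + b
35 + Q((((-1 - 5) + 4)/(1 + 3))*5)*106 = 35 + (7 + (((-1 - 5) + 4)/(1 + 3))*5)*106 = 35 + (7 + ((-6 + 4)/4)*5)*106 = 35 + (7 - 2*¼*5)*106 = 35 + (7 - ½*5)*106 = 35 + (7 - 5/2)*106 = 35 + (9/2)*106 = 35 + 477 = 512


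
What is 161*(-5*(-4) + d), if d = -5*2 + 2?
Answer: 1932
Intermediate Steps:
d = -8 (d = -10 + 2 = -8)
161*(-5*(-4) + d) = 161*(-5*(-4) - 8) = 161*(20 - 8) = 161*12 = 1932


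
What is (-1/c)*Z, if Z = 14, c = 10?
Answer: -7/5 ≈ -1.4000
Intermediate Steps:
(-1/c)*Z = -1/10*14 = -1*⅒*14 = -⅒*14 = -7/5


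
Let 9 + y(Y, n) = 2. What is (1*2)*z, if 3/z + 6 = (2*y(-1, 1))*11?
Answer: -3/80 ≈ -0.037500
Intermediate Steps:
y(Y, n) = -7 (y(Y, n) = -9 + 2 = -7)
z = -3/160 (z = 3/(-6 + (2*(-7))*11) = 3/(-6 - 14*11) = 3/(-6 - 154) = 3/(-160) = 3*(-1/160) = -3/160 ≈ -0.018750)
(1*2)*z = (1*2)*(-3/160) = 2*(-3/160) = -3/80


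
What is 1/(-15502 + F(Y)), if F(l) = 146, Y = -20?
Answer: -1/15356 ≈ -6.5121e-5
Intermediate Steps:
1/(-15502 + F(Y)) = 1/(-15502 + 146) = 1/(-15356) = -1/15356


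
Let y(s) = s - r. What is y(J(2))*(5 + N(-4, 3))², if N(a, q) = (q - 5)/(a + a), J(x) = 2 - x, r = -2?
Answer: 441/8 ≈ 55.125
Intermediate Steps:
N(a, q) = (-5 + q)/(2*a) (N(a, q) = (-5 + q)/((2*a)) = (-5 + q)*(1/(2*a)) = (-5 + q)/(2*a))
y(s) = 2 + s (y(s) = s - 1*(-2) = s + 2 = 2 + s)
y(J(2))*(5 + N(-4, 3))² = (2 + (2 - 1*2))*(5 + (½)*(-5 + 3)/(-4))² = (2 + (2 - 2))*(5 + (½)*(-¼)*(-2))² = (2 + 0)*(5 + ¼)² = 2*(21/4)² = 2*(441/16) = 441/8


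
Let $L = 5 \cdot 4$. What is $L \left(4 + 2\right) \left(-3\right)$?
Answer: $-360$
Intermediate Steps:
$L = 20$
$L \left(4 + 2\right) \left(-3\right) = 20 \left(4 + 2\right) \left(-3\right) = 20 \cdot 6 \left(-3\right) = 20 \left(-18\right) = -360$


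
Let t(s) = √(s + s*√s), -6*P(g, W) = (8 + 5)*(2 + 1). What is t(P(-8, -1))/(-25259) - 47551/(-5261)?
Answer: 47551/5261 - √(-26 - 13*I*√26)/50518 ≈ 9.0383 + 0.000138*I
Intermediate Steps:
P(g, W) = -13/2 (P(g, W) = -(8 + 5)*(2 + 1)/6 = -13*3/6 = -⅙*39 = -13/2)
t(s) = √(s + s^(3/2))
t(P(-8, -1))/(-25259) - 47551/(-5261) = √(-13/2 + (-13/2)^(3/2))/(-25259) - 47551/(-5261) = √(-13/2 - 13*I*√26/4)*(-1/25259) - 47551*(-1/5261) = -√(-13/2 - 13*I*√26/4)/25259 + 47551/5261 = 47551/5261 - √(-13/2 - 13*I*√26/4)/25259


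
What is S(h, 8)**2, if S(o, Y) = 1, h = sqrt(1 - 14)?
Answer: 1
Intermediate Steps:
h = I*sqrt(13) (h = sqrt(-13) = I*sqrt(13) ≈ 3.6056*I)
S(h, 8)**2 = 1**2 = 1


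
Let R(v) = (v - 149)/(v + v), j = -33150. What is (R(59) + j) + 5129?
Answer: -1653284/59 ≈ -28022.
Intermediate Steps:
R(v) = (-149 + v)/(2*v) (R(v) = (-149 + v)/((2*v)) = (-149 + v)*(1/(2*v)) = (-149 + v)/(2*v))
(R(59) + j) + 5129 = ((½)*(-149 + 59)/59 - 33150) + 5129 = ((½)*(1/59)*(-90) - 33150) + 5129 = (-45/59 - 33150) + 5129 = -1955895/59 + 5129 = -1653284/59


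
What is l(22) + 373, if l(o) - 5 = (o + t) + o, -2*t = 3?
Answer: 841/2 ≈ 420.50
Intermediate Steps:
t = -3/2 (t = -½*3 = -3/2 ≈ -1.5000)
l(o) = 7/2 + 2*o (l(o) = 5 + ((o - 3/2) + o) = 5 + ((-3/2 + o) + o) = 5 + (-3/2 + 2*o) = 7/2 + 2*o)
l(22) + 373 = (7/2 + 2*22) + 373 = (7/2 + 44) + 373 = 95/2 + 373 = 841/2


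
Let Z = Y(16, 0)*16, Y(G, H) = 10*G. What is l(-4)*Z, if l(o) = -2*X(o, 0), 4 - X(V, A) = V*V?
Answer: 61440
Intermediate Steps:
X(V, A) = 4 - V**2 (X(V, A) = 4 - V*V = 4 - V**2)
Z = 2560 (Z = (10*16)*16 = 160*16 = 2560)
l(o) = -8 + 2*o**2 (l(o) = -2*(4 - o**2) = -8 + 2*o**2)
l(-4)*Z = (-8 + 2*(-4)**2)*2560 = (-8 + 2*16)*2560 = (-8 + 32)*2560 = 24*2560 = 61440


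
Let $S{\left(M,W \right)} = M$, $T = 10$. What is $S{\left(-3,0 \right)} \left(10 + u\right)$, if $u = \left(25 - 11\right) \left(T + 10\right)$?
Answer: $-870$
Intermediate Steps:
$u = 280$ ($u = \left(25 - 11\right) \left(10 + 10\right) = 14 \cdot 20 = 280$)
$S{\left(-3,0 \right)} \left(10 + u\right) = - 3 \left(10 + 280\right) = \left(-3\right) 290 = -870$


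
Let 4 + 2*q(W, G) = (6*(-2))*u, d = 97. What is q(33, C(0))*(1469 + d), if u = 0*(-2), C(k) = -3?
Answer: -3132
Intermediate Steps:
u = 0
q(W, G) = -2 (q(W, G) = -2 + ((6*(-2))*0)/2 = -2 + (-12*0)/2 = -2 + (½)*0 = -2 + 0 = -2)
q(33, C(0))*(1469 + d) = -2*(1469 + 97) = -2*1566 = -3132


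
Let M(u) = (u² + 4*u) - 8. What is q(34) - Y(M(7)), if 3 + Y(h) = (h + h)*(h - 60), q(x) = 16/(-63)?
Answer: -78073/63 ≈ -1239.3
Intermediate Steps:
q(x) = -16/63 (q(x) = 16*(-1/63) = -16/63)
M(u) = -8 + u² + 4*u
Y(h) = -3 + 2*h*(-60 + h) (Y(h) = -3 + (h + h)*(h - 60) = -3 + (2*h)*(-60 + h) = -3 + 2*h*(-60 + h))
q(34) - Y(M(7)) = -16/63 - (-3 - 120*(-8 + 7² + 4*7) + 2*(-8 + 7² + 4*7)²) = -16/63 - (-3 - 120*(-8 + 49 + 28) + 2*(-8 + 49 + 28)²) = -16/63 - (-3 - 120*69 + 2*69²) = -16/63 - (-3 - 8280 + 2*4761) = -16/63 - (-3 - 8280 + 9522) = -16/63 - 1*1239 = -16/63 - 1239 = -78073/63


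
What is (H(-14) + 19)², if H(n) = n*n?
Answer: 46225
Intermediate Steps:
H(n) = n²
(H(-14) + 19)² = ((-14)² + 19)² = (196 + 19)² = 215² = 46225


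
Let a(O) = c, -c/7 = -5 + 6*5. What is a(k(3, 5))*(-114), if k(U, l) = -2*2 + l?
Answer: 19950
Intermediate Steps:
k(U, l) = -4 + l
c = -175 (c = -7*(-5 + 6*5) = -7*(-5 + 30) = -7*25 = -175)
a(O) = -175
a(k(3, 5))*(-114) = -175*(-114) = 19950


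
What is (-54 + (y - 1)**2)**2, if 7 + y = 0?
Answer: 100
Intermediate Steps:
y = -7 (y = -7 + 0 = -7)
(-54 + (y - 1)**2)**2 = (-54 + (-7 - 1)**2)**2 = (-54 + (-8)**2)**2 = (-54 + 64)**2 = 10**2 = 100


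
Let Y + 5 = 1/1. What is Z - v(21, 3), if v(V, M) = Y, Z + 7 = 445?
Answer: 442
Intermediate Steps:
Z = 438 (Z = -7 + 445 = 438)
Y = -4 (Y = -5 + 1/1 = -5 + 1 = -4)
v(V, M) = -4
Z - v(21, 3) = 438 - 1*(-4) = 438 + 4 = 442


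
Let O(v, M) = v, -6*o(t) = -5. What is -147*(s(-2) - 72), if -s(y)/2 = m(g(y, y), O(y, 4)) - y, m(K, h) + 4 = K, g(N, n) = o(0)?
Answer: 10241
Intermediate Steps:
o(t) = ⅚ (o(t) = -⅙*(-5) = ⅚)
g(N, n) = ⅚
m(K, h) = -4 + K
s(y) = 19/3 + 2*y (s(y) = -2*((-4 + ⅚) - y) = -2*(-19/6 - y) = 19/3 + 2*y)
-147*(s(-2) - 72) = -147*((19/3 + 2*(-2)) - 72) = -147*((19/3 - 4) - 72) = -147*(7/3 - 72) = -147*(-209/3) = 10241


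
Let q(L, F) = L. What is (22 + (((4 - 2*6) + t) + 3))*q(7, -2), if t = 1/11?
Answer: 1316/11 ≈ 119.64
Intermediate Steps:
t = 1/11 ≈ 0.090909
(22 + (((4 - 2*6) + t) + 3))*q(7, -2) = (22 + (((4 - 2*6) + 1/11) + 3))*7 = (22 + (((4 - 12) + 1/11) + 3))*7 = (22 + ((-8 + 1/11) + 3))*7 = (22 + (-87/11 + 3))*7 = (22 - 54/11)*7 = (188/11)*7 = 1316/11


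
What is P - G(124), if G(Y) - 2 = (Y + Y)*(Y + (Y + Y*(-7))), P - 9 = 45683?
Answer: 199450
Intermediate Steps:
P = 45692 (P = 9 + 45683 = 45692)
G(Y) = 2 - 10*Y**2 (G(Y) = 2 + (Y + Y)*(Y + (Y + Y*(-7))) = 2 + (2*Y)*(Y + (Y - 7*Y)) = 2 + (2*Y)*(Y - 6*Y) = 2 + (2*Y)*(-5*Y) = 2 - 10*Y**2)
P - G(124) = 45692 - (2 - 10*124**2) = 45692 - (2 - 10*15376) = 45692 - (2 - 153760) = 45692 - 1*(-153758) = 45692 + 153758 = 199450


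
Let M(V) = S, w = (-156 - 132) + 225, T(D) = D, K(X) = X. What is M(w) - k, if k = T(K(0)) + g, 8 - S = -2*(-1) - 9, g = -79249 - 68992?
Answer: 148256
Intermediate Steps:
g = -148241
w = -63 (w = -288 + 225 = -63)
S = 15 (S = 8 - (-2*(-1) - 9) = 8 - (2 - 9) = 8 - 1*(-7) = 8 + 7 = 15)
M(V) = 15
k = -148241 (k = 0 - 148241 = -148241)
M(w) - k = 15 - 1*(-148241) = 15 + 148241 = 148256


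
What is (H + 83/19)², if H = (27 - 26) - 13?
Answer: 21025/361 ≈ 58.241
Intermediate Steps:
H = -12 (H = 1 - 13 = -12)
(H + 83/19)² = (-12 + 83/19)² = (-145/19)² = 21025/361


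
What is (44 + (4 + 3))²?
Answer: 2601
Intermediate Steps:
(44 + (4 + 3))² = (44 + 7)² = 51² = 2601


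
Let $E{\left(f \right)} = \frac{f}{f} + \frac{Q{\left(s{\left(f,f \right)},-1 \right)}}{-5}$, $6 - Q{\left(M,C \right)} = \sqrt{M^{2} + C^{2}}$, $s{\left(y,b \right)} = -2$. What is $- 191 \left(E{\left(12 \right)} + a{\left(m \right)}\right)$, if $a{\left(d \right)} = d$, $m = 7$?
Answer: $- \frac{6494}{5} - \frac{191 \sqrt{5}}{5} \approx -1384.2$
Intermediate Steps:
$Q{\left(M,C \right)} = 6 - \sqrt{C^{2} + M^{2}}$ ($Q{\left(M,C \right)} = 6 - \sqrt{M^{2} + C^{2}} = 6 - \sqrt{C^{2} + M^{2}}$)
$E{\left(f \right)} = - \frac{1}{5} + \frac{\sqrt{5}}{5}$ ($E{\left(f \right)} = \frac{f}{f} + \frac{6 - \sqrt{\left(-1\right)^{2} + \left(-2\right)^{2}}}{-5} = 1 + \left(6 - \sqrt{1 + 4}\right) \left(- \frac{1}{5}\right) = 1 + \left(6 - \sqrt{5}\right) \left(- \frac{1}{5}\right) = 1 - \left(\frac{6}{5} - \frac{\sqrt{5}}{5}\right) = - \frac{1}{5} + \frac{\sqrt{5}}{5}$)
$- 191 \left(E{\left(12 \right)} + a{\left(m \right)}\right) = - 191 \left(\left(- \frac{1}{5} + \frac{\sqrt{5}}{5}\right) + 7\right) = - 191 \left(\frac{34}{5} + \frac{\sqrt{5}}{5}\right) = - \frac{6494}{5} - \frac{191 \sqrt{5}}{5}$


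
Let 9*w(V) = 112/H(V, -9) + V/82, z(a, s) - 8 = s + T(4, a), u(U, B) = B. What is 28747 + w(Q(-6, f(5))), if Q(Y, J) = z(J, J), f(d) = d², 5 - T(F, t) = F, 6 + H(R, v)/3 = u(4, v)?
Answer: 477340108/16605 ≈ 28747.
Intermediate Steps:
H(R, v) = -18 + 3*v
T(F, t) = 5 - F
z(a, s) = 9 + s (z(a, s) = 8 + (s + (5 - 1*4)) = 8 + (s + (5 - 4)) = 8 + (s + 1) = 8 + (1 + s) = 9 + s)
Q(Y, J) = 9 + J
w(V) = -112/405 + V/738 (w(V) = (112/(-18 + 3*(-9)) + V/82)/9 = (112/(-18 - 27) + V*(1/82))/9 = (112/(-45) + V/82)/9 = (112*(-1/45) + V/82)/9 = (-112/45 + V/82)/9 = -112/405 + V/738)
28747 + w(Q(-6, f(5))) = 28747 + (-112/405 + (9 + 5²)/738) = 28747 + (-112/405 + (9 + 25)/738) = 28747 + (-112/405 + (1/738)*34) = 28747 + (-112/405 + 17/369) = 28747 - 3827/16605 = 477340108/16605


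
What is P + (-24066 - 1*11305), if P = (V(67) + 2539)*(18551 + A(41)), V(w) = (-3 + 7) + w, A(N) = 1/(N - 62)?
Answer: 338678303/7 ≈ 4.8383e+7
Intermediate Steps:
A(N) = 1/(-62 + N)
V(w) = 4 + w
P = 338925900/7 (P = ((4 + 67) + 2539)*(18551 + 1/(-62 + 41)) = (71 + 2539)*(18551 + 1/(-21)) = 2610*(18551 - 1/21) = 2610*(389570/21) = 338925900/7 ≈ 4.8418e+7)
P + (-24066 - 1*11305) = 338925900/7 + (-24066 - 1*11305) = 338925900/7 + (-24066 - 11305) = 338925900/7 - 35371 = 338678303/7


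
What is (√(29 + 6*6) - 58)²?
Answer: (58 - √65)² ≈ 2493.8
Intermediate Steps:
(√(29 + 6*6) - 58)² = (√(29 + 36) - 58)² = (√65 - 58)² = (-58 + √65)²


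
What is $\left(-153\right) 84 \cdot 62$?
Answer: $-796824$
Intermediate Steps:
$\left(-153\right) 84 \cdot 62 = \left(-12852\right) 62 = -796824$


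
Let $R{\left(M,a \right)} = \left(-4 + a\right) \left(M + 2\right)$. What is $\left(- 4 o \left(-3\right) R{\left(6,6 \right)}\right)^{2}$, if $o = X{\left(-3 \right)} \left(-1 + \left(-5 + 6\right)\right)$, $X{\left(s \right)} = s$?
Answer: $0$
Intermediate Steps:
$R{\left(M,a \right)} = \left(-4 + a\right) \left(2 + M\right)$
$o = 0$ ($o = - 3 \left(-1 + \left(-5 + 6\right)\right) = - 3 \left(-1 + 1\right) = \left(-3\right) 0 = 0$)
$\left(- 4 o \left(-3\right) R{\left(6,6 \right)}\right)^{2} = \left(\left(-4\right) 0 \left(-3\right) \left(-8 - 24 + 2 \cdot 6 + 6 \cdot 6\right)\right)^{2} = \left(0 \left(-3\right) \left(-8 - 24 + 12 + 36\right)\right)^{2} = \left(0 \cdot 16\right)^{2} = 0^{2} = 0$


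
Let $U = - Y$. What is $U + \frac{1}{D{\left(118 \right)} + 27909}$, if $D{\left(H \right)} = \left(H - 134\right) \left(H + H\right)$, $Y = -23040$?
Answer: $\frac{556024321}{24133} \approx 23040.0$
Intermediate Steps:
$D{\left(H \right)} = 2 H \left(-134 + H\right)$ ($D{\left(H \right)} = \left(-134 + H\right) 2 H = 2 H \left(-134 + H\right)$)
$U = 23040$ ($U = \left(-1\right) \left(-23040\right) = 23040$)
$U + \frac{1}{D{\left(118 \right)} + 27909} = 23040 + \frac{1}{2 \cdot 118 \left(-134 + 118\right) + 27909} = 23040 + \frac{1}{2 \cdot 118 \left(-16\right) + 27909} = 23040 + \frac{1}{-3776 + 27909} = 23040 + \frac{1}{24133} = \frac{556024321}{24133}$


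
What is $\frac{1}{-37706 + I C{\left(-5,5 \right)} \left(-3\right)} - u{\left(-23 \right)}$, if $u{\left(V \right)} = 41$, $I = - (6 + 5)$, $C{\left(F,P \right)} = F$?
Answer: $- \frac{1552712}{37871} \approx -41.0$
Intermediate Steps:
$I = -11$ ($I = \left(-1\right) 11 = -11$)
$\frac{1}{-37706 + I C{\left(-5,5 \right)} \left(-3\right)} - u{\left(-23 \right)} = \frac{1}{-37706 + \left(-11\right) \left(-5\right) \left(-3\right)} - 41 = \frac{1}{-37706 + 55 \left(-3\right)} - 41 = \frac{1}{-37706 - 165} - 41 = \frac{1}{-37871} - 41 = - \frac{1}{37871} - 41 = - \frac{1552712}{37871}$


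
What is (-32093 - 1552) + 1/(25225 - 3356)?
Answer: -735782504/21869 ≈ -33645.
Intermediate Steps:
(-32093 - 1552) + 1/(25225 - 3356) = -33645 + 1/21869 = -735782504/21869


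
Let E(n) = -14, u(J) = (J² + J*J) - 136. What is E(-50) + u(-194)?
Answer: 75122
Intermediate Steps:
u(J) = -136 + 2*J² (u(J) = (J² + J²) - 136 = 2*J² - 136 = -136 + 2*J²)
E(-50) + u(-194) = -14 + (-136 + 2*(-194)²) = -14 + (-136 + 2*37636) = -14 + (-136 + 75272) = -14 + 75136 = 75122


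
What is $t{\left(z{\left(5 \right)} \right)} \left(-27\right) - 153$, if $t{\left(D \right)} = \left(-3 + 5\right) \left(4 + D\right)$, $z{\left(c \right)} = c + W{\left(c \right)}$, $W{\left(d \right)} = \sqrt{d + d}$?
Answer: $-639 - 54 \sqrt{10} \approx -809.76$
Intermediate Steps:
$W{\left(d \right)} = \sqrt{2} \sqrt{d}$ ($W{\left(d \right)} = \sqrt{2 d} = \sqrt{2} \sqrt{d}$)
$z{\left(c \right)} = c + \sqrt{2} \sqrt{c}$
$t{\left(D \right)} = 8 + 2 D$ ($t{\left(D \right)} = 2 \left(4 + D\right) = 8 + 2 D$)
$t{\left(z{\left(5 \right)} \right)} \left(-27\right) - 153 = \left(8 + 2 \left(5 + \sqrt{2} \sqrt{5}\right)\right) \left(-27\right) - 153 = \left(8 + 2 \left(5 + \sqrt{10}\right)\right) \left(-27\right) - 153 = \left(8 + \left(10 + 2 \sqrt{10}\right)\right) \left(-27\right) - 153 = \left(18 + 2 \sqrt{10}\right) \left(-27\right) - 153 = \left(-486 - 54 \sqrt{10}\right) - 153 = -639 - 54 \sqrt{10}$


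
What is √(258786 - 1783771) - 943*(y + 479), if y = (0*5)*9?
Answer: -451697 + I*√1524985 ≈ -4.517e+5 + 1234.9*I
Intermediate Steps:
y = 0 (y = 0*9 = 0)
√(258786 - 1783771) - 943*(y + 479) = √(258786 - 1783771) - 943*(0 + 479) = √(-1524985) - 943*479 = I*√1524985 - 451697 = -451697 + I*√1524985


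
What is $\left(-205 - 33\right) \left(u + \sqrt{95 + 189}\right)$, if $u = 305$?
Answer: $-72590 - 476 \sqrt{71} \approx -76601.0$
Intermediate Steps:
$\left(-205 - 33\right) \left(u + \sqrt{95 + 189}\right) = \left(-205 - 33\right) \left(305 + \sqrt{95 + 189}\right) = - 238 \left(305 + \sqrt{284}\right) = - 238 \left(305 + 2 \sqrt{71}\right) = -72590 - 476 \sqrt{71}$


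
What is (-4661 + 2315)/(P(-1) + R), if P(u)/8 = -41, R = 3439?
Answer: -46/61 ≈ -0.75410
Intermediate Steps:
P(u) = -328 (P(u) = 8*(-41) = -328)
(-4661 + 2315)/(P(-1) + R) = (-4661 + 2315)/(-328 + 3439) = -2346/3111 = -2346*1/3111 = -46/61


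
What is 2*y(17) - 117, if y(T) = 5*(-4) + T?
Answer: -123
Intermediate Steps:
y(T) = -20 + T
2*y(17) - 117 = 2*(-20 + 17) - 117 = 2*(-3) - 117 = -6 - 117 = -123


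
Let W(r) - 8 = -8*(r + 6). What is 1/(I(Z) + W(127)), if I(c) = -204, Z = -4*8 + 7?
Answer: -1/1260 ≈ -0.00079365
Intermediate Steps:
W(r) = -40 - 8*r (W(r) = 8 - 8*(r + 6) = 8 - 8*(6 + r) = 8 + (-48 - 8*r) = -40 - 8*r)
Z = -25 (Z = -32 + 7 = -25)
1/(I(Z) + W(127)) = 1/(-204 + (-40 - 8*127)) = 1/(-204 + (-40 - 1016)) = 1/(-204 - 1056) = 1/(-1260) = -1/1260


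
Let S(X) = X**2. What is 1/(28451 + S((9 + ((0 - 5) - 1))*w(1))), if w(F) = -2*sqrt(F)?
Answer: 1/28487 ≈ 3.5104e-5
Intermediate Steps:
1/(28451 + S((9 + ((0 - 5) - 1))*w(1))) = 1/(28451 + ((9 + ((0 - 5) - 1))*(-2*sqrt(1)))**2) = 1/(28451 + ((9 + (-5 - 1))*(-2*1))**2) = 1/(28451 + ((9 - 6)*(-2))**2) = 1/(28451 + (3*(-2))**2) = 1/(28451 + (-6)**2) = 1/(28451 + 36) = 1/28487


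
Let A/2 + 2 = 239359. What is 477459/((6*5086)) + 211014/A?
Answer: 39167601825/2434739404 ≈ 16.087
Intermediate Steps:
A = 478714 (A = -4 + 2*239359 = -4 + 478718 = 478714)
477459/((6*5086)) + 211014/A = 477459/((6*5086)) + 211014/478714 = 477459/30516 + 211014*(1/478714) = 477459*(1/30516) + 105507/239357 = 159153/10172 + 105507/239357 = 39167601825/2434739404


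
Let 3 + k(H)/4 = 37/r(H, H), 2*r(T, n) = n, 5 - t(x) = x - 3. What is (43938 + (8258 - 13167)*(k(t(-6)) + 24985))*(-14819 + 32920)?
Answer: -15540906152665/7 ≈ -2.2201e+12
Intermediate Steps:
t(x) = 8 - x (t(x) = 5 - (x - 3) = 5 - (-3 + x) = 5 + (3 - x) = 8 - x)
r(T, n) = n/2
k(H) = -12 + 296/H (k(H) = -12 + 4*(37/((H/2))) = -12 + 4*(37*(2/H)) = -12 + 4*(74/H) = -12 + 296/H)
(43938 + (8258 - 13167)*(k(t(-6)) + 24985))*(-14819 + 32920) = (43938 + (8258 - 13167)*((-12 + 296/(8 - 1*(-6))) + 24985))*(-14819 + 32920) = (43938 - 4909*((-12 + 296/(8 + 6)) + 24985))*18101 = (43938 - 4909*((-12 + 296/14) + 24985))*18101 = (43938 - 4909*((-12 + 296*(1/14)) + 24985))*18101 = (43938 - 4909*((-12 + 148/7) + 24985))*18101 = (43938 - 4909*(64/7 + 24985))*18101 = (43938 - 4909*174959/7)*18101 = (43938 - 858873731/7)*18101 = -858566165/7*18101 = -15540906152665/7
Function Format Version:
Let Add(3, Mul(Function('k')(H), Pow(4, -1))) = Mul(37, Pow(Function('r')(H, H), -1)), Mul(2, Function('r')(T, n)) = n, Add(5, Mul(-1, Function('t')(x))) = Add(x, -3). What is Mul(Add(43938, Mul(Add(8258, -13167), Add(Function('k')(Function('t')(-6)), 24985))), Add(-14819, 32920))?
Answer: Rational(-15540906152665, 7) ≈ -2.2201e+12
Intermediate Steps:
Function('t')(x) = Add(8, Mul(-1, x)) (Function('t')(x) = Add(5, Mul(-1, Add(x, -3))) = Add(5, Mul(-1, Add(-3, x))) = Add(5, Add(3, Mul(-1, x))) = Add(8, Mul(-1, x)))
Function('r')(T, n) = Mul(Rational(1, 2), n)
Function('k')(H) = Add(-12, Mul(296, Pow(H, -1))) (Function('k')(H) = Add(-12, Mul(4, Mul(37, Pow(Mul(Rational(1, 2), H), -1)))) = Add(-12, Mul(4, Mul(37, Mul(2, Pow(H, -1))))) = Add(-12, Mul(4, Mul(74, Pow(H, -1)))) = Add(-12, Mul(296, Pow(H, -1))))
Mul(Add(43938, Mul(Add(8258, -13167), Add(Function('k')(Function('t')(-6)), 24985))), Add(-14819, 32920)) = Mul(Add(43938, Mul(Add(8258, -13167), Add(Add(-12, Mul(296, Pow(Add(8, Mul(-1, -6)), -1))), 24985))), Add(-14819, 32920)) = Mul(Add(43938, Mul(-4909, Add(Add(-12, Mul(296, Pow(Add(8, 6), -1))), 24985))), 18101) = Mul(Add(43938, Mul(-4909, Add(Add(-12, Mul(296, Pow(14, -1))), 24985))), 18101) = Mul(Add(43938, Mul(-4909, Add(Add(-12, Mul(296, Rational(1, 14))), 24985))), 18101) = Mul(Add(43938, Mul(-4909, Add(Add(-12, Rational(148, 7)), 24985))), 18101) = Mul(Add(43938, Mul(-4909, Add(Rational(64, 7), 24985))), 18101) = Mul(Add(43938, Mul(-4909, Rational(174959, 7))), 18101) = Mul(Add(43938, Rational(-858873731, 7)), 18101) = Mul(Rational(-858566165, 7), 18101) = Rational(-15540906152665, 7)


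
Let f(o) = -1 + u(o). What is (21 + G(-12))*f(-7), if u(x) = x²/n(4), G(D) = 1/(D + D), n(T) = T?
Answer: 7545/32 ≈ 235.78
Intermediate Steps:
G(D) = 1/(2*D)
u(x) = x²/4
f(o) = -1 + o²/4
(21 + G(-12))*f(-7) = (21 + (½)/(-12))*(-1 + (¼)*(-7)²) = (21 + (½)*(-1/12))*(-1 + (¼)*49) = (21 - 1/24)*(-1 + 49/4) = (503/24)*(45/4) = 7545/32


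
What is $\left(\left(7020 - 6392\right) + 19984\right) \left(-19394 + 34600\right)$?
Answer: $313426072$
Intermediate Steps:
$\left(\left(7020 - 6392\right) + 19984\right) \left(-19394 + 34600\right) = \left(\left(7020 - 6392\right) + 19984\right) 15206 = \left(628 + 19984\right) 15206 = 20612 \cdot 15206 = 313426072$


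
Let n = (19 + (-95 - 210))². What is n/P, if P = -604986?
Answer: -40898/302493 ≈ -0.13520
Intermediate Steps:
n = 81796 (n = (19 - 305)² = (-286)² = 81796)
n/P = 81796/(-604986) = 81796*(-1/604986) = -40898/302493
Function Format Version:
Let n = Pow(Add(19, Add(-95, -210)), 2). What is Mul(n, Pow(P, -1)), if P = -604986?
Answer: Rational(-40898, 302493) ≈ -0.13520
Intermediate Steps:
n = 81796 (n = Pow(Add(19, -305), 2) = Pow(-286, 2) = 81796)
Mul(n, Pow(P, -1)) = Mul(81796, Pow(-604986, -1)) = Mul(81796, Rational(-1, 604986)) = Rational(-40898, 302493)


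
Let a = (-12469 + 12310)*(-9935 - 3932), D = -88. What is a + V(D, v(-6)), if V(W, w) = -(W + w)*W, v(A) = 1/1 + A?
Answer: 2196669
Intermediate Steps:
v(A) = 1 + A
a = 2204853 (a = -159*(-13867) = 2204853)
V(W, w) = -W*(W + w)
a + V(D, v(-6)) = 2204853 - 1*(-88)*(-88 + (1 - 6)) = 2204853 - 1*(-88)*(-88 - 5) = 2204853 - 1*(-88)*(-93) = 2204853 - 8184 = 2196669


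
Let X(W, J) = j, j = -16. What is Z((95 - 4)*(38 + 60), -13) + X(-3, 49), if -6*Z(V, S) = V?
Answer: -4507/3 ≈ -1502.3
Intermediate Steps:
Z(V, S) = -V/6
X(W, J) = -16
Z((95 - 4)*(38 + 60), -13) + X(-3, 49) = -(95 - 4)*(38 + 60)/6 - 16 = -91*98/6 - 16 = -⅙*8918 - 16 = -4459/3 - 16 = -4507/3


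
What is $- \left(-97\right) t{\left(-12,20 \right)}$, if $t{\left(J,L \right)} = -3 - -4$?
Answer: $97$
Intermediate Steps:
$t{\left(J,L \right)} = 1$ ($t{\left(J,L \right)} = -3 + 4 = 1$)
$- \left(-97\right) t{\left(-12,20 \right)} = - \left(-97\right) 1 = \left(-1\right) \left(-97\right) = 97$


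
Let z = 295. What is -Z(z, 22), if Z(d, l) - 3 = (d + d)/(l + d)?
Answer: -1541/317 ≈ -4.8612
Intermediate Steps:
Z(d, l) = 3 + 2*d/(d + l) (Z(d, l) = 3 + (d + d)/(l + d) = 3 + (2*d)/(d + l) = 3 + 2*d/(d + l))
-Z(z, 22) = -(3*22 + 5*295)/(295 + 22) = -(66 + 1475)/317 = -1541/317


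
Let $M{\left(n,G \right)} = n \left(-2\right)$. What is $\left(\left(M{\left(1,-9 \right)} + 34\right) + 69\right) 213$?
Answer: $21513$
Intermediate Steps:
$M{\left(n,G \right)} = - 2 n$
$\left(\left(M{\left(1,-9 \right)} + 34\right) + 69\right) 213 = \left(\left(\left(-2\right) 1 + 34\right) + 69\right) 213 = \left(\left(-2 + 34\right) + 69\right) 213 = \left(32 + 69\right) 213 = 101 \cdot 213 = 21513$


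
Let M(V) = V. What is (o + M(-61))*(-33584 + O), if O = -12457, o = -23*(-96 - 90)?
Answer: -194154897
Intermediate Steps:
o = 4278 (o = -23*(-186) = 4278)
(o + M(-61))*(-33584 + O) = (4278 - 61)*(-33584 - 12457) = 4217*(-46041) = -194154897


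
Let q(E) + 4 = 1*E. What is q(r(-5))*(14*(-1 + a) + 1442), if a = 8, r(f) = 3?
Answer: -1540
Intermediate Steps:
q(E) = -4 + E (q(E) = -4 + 1*E = -4 + E)
q(r(-5))*(14*(-1 + a) + 1442) = (-4 + 3)*(14*(-1 + 8) + 1442) = -(14*7 + 1442) = -(98 + 1442) = -1*1540 = -1540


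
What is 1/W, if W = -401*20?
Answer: -1/8020 ≈ -0.00012469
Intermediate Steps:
W = -8020
1/W = 1/(-8020) = -1/8020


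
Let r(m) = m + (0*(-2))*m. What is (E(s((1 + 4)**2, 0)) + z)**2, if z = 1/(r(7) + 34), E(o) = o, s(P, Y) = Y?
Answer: 1/1681 ≈ 0.00059488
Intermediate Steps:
r(m) = m (r(m) = m + 0*m = m + 0 = m)
z = 1/41 (z = 1/(7 + 34) = 1/41 ≈ 0.024390)
(E(s((1 + 4)**2, 0)) + z)**2 = (0 + 1/41)**2 = (1/41)**2 = 1/1681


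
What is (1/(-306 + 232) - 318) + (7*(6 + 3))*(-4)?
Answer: -42181/74 ≈ -570.01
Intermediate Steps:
(1/(-306 + 232) - 318) + (7*(6 + 3))*(-4) = (1/(-74) - 318) + (7*9)*(-4) = (-1/74 - 318) + 63*(-4) = -23533/74 - 252 = -42181/74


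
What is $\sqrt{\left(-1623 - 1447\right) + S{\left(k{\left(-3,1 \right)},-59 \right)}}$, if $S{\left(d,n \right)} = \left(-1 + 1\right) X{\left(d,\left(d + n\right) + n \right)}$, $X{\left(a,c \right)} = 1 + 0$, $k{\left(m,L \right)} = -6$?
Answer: $i \sqrt{3070} \approx 55.408 i$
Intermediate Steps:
$X{\left(a,c \right)} = 1$
$S{\left(d,n \right)} = 0$ ($S{\left(d,n \right)} = \left(-1 + 1\right) 1 = 0 \cdot 1 = 0$)
$\sqrt{\left(-1623 - 1447\right) + S{\left(k{\left(-3,1 \right)},-59 \right)}} = \sqrt{\left(-1623 - 1447\right) + 0} = \sqrt{-3070 + 0} = \sqrt{-3070} = i \sqrt{3070}$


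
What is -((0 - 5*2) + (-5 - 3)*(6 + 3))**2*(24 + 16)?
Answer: -268960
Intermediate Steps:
-((0 - 5*2) + (-5 - 3)*(6 + 3))**2*(24 + 16) = -((0 - 10) - 8*9)**2*40 = -(-10 - 72)**2*40 = -(-82)**2*40 = -6724*40 = -1*268960 = -268960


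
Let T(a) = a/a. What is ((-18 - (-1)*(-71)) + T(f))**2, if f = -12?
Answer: 7744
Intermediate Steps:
T(a) = 1
((-18 - (-1)*(-71)) + T(f))**2 = ((-18 - (-1)*(-71)) + 1)**2 = ((-18 - 1*71) + 1)**2 = ((-18 - 71) + 1)**2 = (-89 + 1)**2 = (-88)**2 = 7744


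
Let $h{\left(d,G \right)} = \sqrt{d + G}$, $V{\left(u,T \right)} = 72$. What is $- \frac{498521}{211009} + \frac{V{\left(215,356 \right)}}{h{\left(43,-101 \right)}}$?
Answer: $- \frac{498521}{211009} - \frac{36 i \sqrt{58}}{29} \approx -2.3626 - 9.4541 i$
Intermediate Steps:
$h{\left(d,G \right)} = \sqrt{G + d}$
$- \frac{498521}{211009} + \frac{V{\left(215,356 \right)}}{h{\left(43,-101 \right)}} = - \frac{498521}{211009} + \frac{72}{\sqrt{-101 + 43}} = \left(-498521\right) \frac{1}{211009} + \frac{72}{\sqrt{-58}} = - \frac{498521}{211009} + \frac{72}{i \sqrt{58}} = - \frac{498521}{211009} + 72 \left(- \frac{i \sqrt{58}}{58}\right) = - \frac{498521}{211009} - \frac{36 i \sqrt{58}}{29}$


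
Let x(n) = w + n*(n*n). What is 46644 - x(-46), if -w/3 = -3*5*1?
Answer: 143935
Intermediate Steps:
w = 45 (w = -3*(-3*5) = -(-45) = -3*(-15) = 45)
x(n) = 45 + n³ (x(n) = 45 + n*(n*n) = 45 + n*n² = 45 + n³)
46644 - x(-46) = 46644 - (45 + (-46)³) = 46644 - (45 - 97336) = 46644 - 1*(-97291) = 46644 + 97291 = 143935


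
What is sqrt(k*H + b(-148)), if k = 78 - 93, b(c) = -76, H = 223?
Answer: I*sqrt(3421) ≈ 58.489*I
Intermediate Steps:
k = -15
sqrt(k*H + b(-148)) = sqrt(-15*223 - 76) = sqrt(-3345 - 76) = sqrt(-3421) = I*sqrt(3421)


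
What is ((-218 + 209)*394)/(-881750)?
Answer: 1773/440875 ≈ 0.0040215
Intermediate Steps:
((-218 + 209)*394)/(-881750) = -9*394*(-1/881750) = -3546*(-1/881750) = 1773/440875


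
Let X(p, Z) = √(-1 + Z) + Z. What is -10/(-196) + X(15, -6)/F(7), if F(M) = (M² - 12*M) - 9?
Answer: 101/539 - I*√7/44 ≈ 0.18738 - 0.060131*I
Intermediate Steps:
F(M) = -9 + M² - 12*M
X(p, Z) = Z + √(-1 + Z)
-10/(-196) + X(15, -6)/F(7) = -10/(-196) + (-6 + √(-1 - 6))/(-9 + 7² - 12*7) = -10*(-1/196) + (-6 + √(-7))/(-9 + 49 - 84) = 5/98 + (-6 + I*√7)/(-44) = 5/98 + (-6 + I*√7)*(-1/44) = 5/98 + (3/22 - I*√7/44) = 101/539 - I*√7/44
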